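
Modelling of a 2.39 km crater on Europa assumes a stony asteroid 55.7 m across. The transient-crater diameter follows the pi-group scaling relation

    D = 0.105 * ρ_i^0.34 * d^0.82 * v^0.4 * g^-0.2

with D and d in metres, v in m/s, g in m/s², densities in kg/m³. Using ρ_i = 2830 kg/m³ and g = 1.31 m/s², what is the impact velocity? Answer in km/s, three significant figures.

v ≈ 27.5 km/s

Rearranging for v: v = [D / (0.105 · 2830^0.34 · 55.7^0.82 · 1.31^-0.2)]^(1/0.4).
D = 2390 m.
2830^0.34 = 14.91
55.7^0.82 = 27.01
1.31^-0.2 = 0.9474
Denominator = 0.105 × 14.91 × 27.01 × 0.9474 = 40.06
D / 40.06 = 2390 / 40.06 = 59.66
v = 59.66^(1/0.4) = 59.66^2.5 = 27492 m/s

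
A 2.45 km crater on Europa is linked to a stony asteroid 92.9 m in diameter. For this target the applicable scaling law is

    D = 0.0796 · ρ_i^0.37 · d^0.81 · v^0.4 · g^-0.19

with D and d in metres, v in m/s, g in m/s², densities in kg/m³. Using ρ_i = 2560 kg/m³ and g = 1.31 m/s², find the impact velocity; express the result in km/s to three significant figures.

Rearranging for v: v = [D / (0.0796 · 2560^0.37 · 92.9^0.81 · 1.31^-0.19)]^(1/0.4).
D = 2450 m.
2560^0.37 = 18.24
92.9^0.81 = 39.27
1.31^-0.19 = 0.9500
Denominator = 0.0796 × 18.24 × 39.27 × 0.9500 = 54.17
D / 54.17 = 2450 / 54.17 = 45.23
v = 45.23^(1/0.4) = 45.23^2.5 = 13758 m/s

v ≈ 13.8 km/s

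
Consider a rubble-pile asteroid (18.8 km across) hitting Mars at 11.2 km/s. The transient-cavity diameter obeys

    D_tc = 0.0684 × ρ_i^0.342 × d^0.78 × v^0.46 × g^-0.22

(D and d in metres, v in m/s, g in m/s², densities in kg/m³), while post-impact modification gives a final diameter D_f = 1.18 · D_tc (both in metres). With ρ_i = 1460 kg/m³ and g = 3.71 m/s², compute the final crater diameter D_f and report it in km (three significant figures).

D_f ≈ 115 km

In SI: d = 18800 m, v = 11200 m/s.
ρ_i^0.342 = 1460^0.342 = 12.08
d^0.78 = 18800^0.78 = 2157
v^0.46 = 11200^0.46 = 72.89
g^-0.22 = 3.71^-0.22 = 0.7494
D_tc = 0.0684 × 12.08 × 2157 × 72.89 × 0.7494 = 97350 m
D_f = 1.18 × 97350 = 1.149 × 10^5 m
     = 114.9 km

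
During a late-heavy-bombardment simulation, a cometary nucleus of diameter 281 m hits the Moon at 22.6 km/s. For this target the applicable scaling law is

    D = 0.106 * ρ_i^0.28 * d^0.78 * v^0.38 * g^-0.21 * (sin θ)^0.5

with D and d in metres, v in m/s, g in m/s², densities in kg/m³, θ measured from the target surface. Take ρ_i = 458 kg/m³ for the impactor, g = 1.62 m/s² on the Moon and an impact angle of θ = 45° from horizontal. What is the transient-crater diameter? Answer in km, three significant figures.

D ≈ 1.64 km

In SI units: v = 22600 m/s.
ρ_i^0.28 = 458^0.28 = 5.560
d^0.78 = 281^0.78 = 81.28
v^0.38 = 22600^0.38 = 45.14
g^-0.21 = 1.62^-0.21 = 0.9037
(sin 45°)^0.5 = 0.7071^0.5 = 0.8409
D = 0.106 × 5.560 × 81.28 × 45.14 × 0.9037 × 0.8409 = 1643 m
   = 1.643 km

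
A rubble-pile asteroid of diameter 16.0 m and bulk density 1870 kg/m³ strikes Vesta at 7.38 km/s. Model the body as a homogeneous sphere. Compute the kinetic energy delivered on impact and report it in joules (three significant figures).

E ≈ 1.09 × 10^14 J

v = 7380 m/s.
Mass m = (π/6) ρ d³ = (π/6) × 1870 × (16)³ = 4.011 × 10^6 kg
E = ½ m v² = 0.5 × 4.011 × 10^6 × (7380)² = 1.092 × 10^14 J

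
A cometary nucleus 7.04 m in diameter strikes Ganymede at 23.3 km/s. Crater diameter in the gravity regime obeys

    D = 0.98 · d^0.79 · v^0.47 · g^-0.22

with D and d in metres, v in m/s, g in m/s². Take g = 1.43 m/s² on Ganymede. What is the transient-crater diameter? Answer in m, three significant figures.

In SI units: v = 23300 m/s.
d^0.79 = 7.04^0.79 = 4.673
v^0.47 = 23300^0.47 = 112.9
g^-0.22 = 1.43^-0.22 = 0.9243
D = 0.98 × 4.673 × 112.9 × 0.9243 = 477.9 m

D ≈ 478 m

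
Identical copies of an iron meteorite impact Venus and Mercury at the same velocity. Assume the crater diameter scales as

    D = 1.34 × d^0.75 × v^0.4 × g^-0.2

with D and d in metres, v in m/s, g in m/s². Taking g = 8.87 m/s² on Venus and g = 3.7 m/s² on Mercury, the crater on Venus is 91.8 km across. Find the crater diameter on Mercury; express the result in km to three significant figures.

D ≈ 109 km

All impactor-dependent factors cancel in the ratio, leaving D_Mercury/D_Venus = (g_Mercury/g_Venus)^-0.2.
(3.7/8.87)^-0.2 = 0.4171^-0.2 = 1.191
D_Mercury = 1.191 × 91.8 km = 109 km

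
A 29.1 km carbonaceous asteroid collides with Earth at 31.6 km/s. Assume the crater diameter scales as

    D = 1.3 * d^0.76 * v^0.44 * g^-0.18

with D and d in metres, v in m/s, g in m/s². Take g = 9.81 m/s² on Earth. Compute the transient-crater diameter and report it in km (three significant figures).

In SI units: d = 29100 m, v = 31600 m/s.
d^0.76 = 29100^0.76 = 2469
v^0.44 = 31600^0.44 = 95.47
g^-0.18 = 9.81^-0.18 = 0.6630
D = 1.3 × 2469 × 95.47 × 0.6630 = 2.032 × 10^5 m
   = 203.2 km

D ≈ 203 km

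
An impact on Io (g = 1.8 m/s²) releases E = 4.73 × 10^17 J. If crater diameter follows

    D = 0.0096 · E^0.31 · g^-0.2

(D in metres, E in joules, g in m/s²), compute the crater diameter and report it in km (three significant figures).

E^0.31 = (4.73 × 10^17)^0.31 = 3.014 × 10^5
g^-0.2 = 1.8^-0.2 = 0.8891
D = 0.0096 × 3.014 × 10^5 × 0.8891 = 2573 m
   = 2.573 km

D ≈ 2.57 km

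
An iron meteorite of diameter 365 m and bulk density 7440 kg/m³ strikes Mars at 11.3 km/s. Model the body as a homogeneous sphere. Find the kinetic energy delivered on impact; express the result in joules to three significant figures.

v = 11300 m/s.
Mass m = (π/6) ρ d³ = (π/6) × 7440 × (365)³ = 1.894 × 10^11 kg
E = ½ m v² = 0.5 × 1.894 × 10^11 × (11300)² = 1.209 × 10^19 J

E ≈ 1.21 × 10^19 J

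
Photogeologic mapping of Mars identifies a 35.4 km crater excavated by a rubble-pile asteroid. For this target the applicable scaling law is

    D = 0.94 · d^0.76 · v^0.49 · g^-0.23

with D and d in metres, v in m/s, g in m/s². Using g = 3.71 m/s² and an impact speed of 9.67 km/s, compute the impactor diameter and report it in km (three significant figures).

Rearranging for d: d = [D / (0.94 · 9670^0.49 · 3.71^-0.23)]^(1/0.76).
D = 35400 m.
9670^0.49 = 89.71
3.71^-0.23 = 0.7397
Denominator = 0.94 × 89.71 × 0.7397 = 62.38
D / 62.38 = 35400 / 62.38 = 567.5
d = 567.5^(1/0.76) = 567.5^1.3158 = 4204 m

d ≈ 4.20 km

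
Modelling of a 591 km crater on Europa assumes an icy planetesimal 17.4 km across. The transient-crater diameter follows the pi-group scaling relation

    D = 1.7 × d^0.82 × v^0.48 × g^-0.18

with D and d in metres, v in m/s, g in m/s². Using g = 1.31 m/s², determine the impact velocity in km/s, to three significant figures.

v ≈ 22.1 km/s

Rearranging for v: v = [D / (1.7 · 17400^0.82 · 1.31^-0.18)]^(1/0.48).
D = 591000 m.
17400^0.82 = 3001
1.31^-0.18 = 0.9526
Denominator = 1.7 × 3001 × 0.9526 = 4860
D / 4860 = 591000 / 4860 = 121.6
v = 121.6^(1/0.48) = 121.6^2.0833 = 22057 m/s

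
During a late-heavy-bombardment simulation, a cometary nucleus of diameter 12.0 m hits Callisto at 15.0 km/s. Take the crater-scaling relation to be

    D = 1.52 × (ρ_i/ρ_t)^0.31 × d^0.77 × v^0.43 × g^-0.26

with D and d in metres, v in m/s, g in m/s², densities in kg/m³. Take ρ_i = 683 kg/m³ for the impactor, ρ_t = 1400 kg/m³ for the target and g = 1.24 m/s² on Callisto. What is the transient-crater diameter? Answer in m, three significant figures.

D ≈ 487 m

In SI units: v = 15000 m/s.
(ρ_i/ρ_t)^0.31 = (683/1400)^0.31 = 0.8005
d^0.77 = 12^0.77 = 6.776
v^0.43 = 15000^0.43 = 62.48
g^-0.26 = 1.24^-0.26 = 0.9456
D = 1.52 × 0.8005 × 6.776 × 62.48 × 0.9456 = 487.1 m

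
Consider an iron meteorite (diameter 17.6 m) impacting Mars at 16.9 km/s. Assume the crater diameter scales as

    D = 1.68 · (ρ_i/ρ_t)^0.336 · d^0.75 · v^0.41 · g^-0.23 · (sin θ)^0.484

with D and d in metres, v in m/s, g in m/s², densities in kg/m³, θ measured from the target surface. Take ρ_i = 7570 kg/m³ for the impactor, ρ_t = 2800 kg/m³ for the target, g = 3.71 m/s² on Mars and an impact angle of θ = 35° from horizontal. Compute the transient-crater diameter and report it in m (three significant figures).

D ≈ 617 m

In SI units: v = 16900 m/s.
(ρ_i/ρ_t)^0.336 = (7570/2800)^0.336 = 1.397
d^0.75 = 17.6^0.75 = 8.593
v^0.41 = 16900^0.41 = 54.13
g^-0.23 = 3.71^-0.23 = 0.7397
(sin 35°)^0.484 = 0.5736^0.484 = 0.7641
D = 1.68 × 1.397 × 8.593 × 54.13 × 0.7397 × 0.7641 = 617.0 m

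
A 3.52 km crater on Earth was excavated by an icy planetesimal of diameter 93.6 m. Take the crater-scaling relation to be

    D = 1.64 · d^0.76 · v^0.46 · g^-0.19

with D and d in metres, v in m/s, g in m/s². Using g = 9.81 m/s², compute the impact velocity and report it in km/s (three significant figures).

v ≈ 24.9 km/s

Rearranging for v: v = [D / (1.64 · 93.6^0.76 · 9.81^-0.19)]^(1/0.46).
D = 3520 m.
93.6^0.76 = 31.49
9.81^-0.19 = 0.6480
Denominator = 1.64 × 31.49 × 0.6480 = 33.47
D / 33.47 = 3520 / 33.47 = 105.2
v = 105.2^(1/0.46) = 105.2^2.1739 = 24869 m/s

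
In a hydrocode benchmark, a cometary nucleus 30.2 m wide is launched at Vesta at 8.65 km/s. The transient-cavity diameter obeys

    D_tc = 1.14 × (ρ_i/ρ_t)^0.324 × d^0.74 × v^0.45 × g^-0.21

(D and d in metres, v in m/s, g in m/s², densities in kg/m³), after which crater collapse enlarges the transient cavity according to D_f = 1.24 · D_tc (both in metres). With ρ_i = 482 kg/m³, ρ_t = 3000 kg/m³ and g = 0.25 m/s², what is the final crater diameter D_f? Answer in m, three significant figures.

D_f ≈ 770 m

v = 8650 m/s.
(ρ_i/ρ_t)^0.324 = (482/3000)^0.324 = 0.5530
d^0.74 = 30.2^0.74 = 12.45
v^0.45 = 8650^0.45 = 59.11
g^-0.21 = 0.25^-0.21 = 1.338
D_tc = 1.14 × 0.5530 × 12.45 × 59.11 × 1.338 = 620.7 m
D_f = 1.24 × 620.7 = 769.7 m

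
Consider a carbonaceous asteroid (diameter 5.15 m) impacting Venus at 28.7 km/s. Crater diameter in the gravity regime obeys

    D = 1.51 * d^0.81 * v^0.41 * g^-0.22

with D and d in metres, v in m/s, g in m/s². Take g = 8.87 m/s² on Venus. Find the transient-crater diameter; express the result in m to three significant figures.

In SI units: v = 28700 m/s.
d^0.81 = 5.15^0.81 = 3.772
v^0.41 = 28700^0.41 = 67.26
g^-0.22 = 8.87^-0.22 = 0.6187
D = 1.51 × 3.772 × 67.26 × 0.6187 = 237.0 m

D ≈ 237 m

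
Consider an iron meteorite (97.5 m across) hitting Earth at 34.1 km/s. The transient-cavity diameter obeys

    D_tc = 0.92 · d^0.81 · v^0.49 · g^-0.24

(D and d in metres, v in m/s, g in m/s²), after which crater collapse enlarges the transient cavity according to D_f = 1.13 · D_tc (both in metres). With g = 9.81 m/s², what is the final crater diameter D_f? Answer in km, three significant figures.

D_f ≈ 4.08 km

v = 34100 m/s.
d^0.81 = 97.5^0.81 = 40.84
v^0.49 = 34100^0.49 = 166.4
g^-0.24 = 9.81^-0.24 = 0.5781
D_tc = 0.92 × 40.84 × 166.4 × 0.5781 = 3614 m
D_f = 1.13 × 3614 = 4084 m
     = 4.084 km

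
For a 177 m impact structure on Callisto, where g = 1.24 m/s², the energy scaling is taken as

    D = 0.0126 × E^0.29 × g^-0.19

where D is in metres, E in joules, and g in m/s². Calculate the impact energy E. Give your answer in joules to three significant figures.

E ≈ 2.31 × 10^14 J

Rearranging: E = [D / (0.0126 · g^-0.19)]^(1/0.29).
g^-0.19 = 1.24^-0.19 = 0.9600
D / (0.0126 × 0.9600) = 177 / (0.01210) = 1.463 × 10^4
E = (1.463 × 10^4)^3.4483 = 2.307 × 10^14 J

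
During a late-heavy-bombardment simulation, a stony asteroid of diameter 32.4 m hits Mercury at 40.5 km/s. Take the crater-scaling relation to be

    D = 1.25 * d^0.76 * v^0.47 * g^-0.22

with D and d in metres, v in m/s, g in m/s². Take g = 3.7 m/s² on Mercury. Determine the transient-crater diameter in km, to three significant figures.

In SI units: v = 40500 m/s.
d^0.76 = 32.4^0.76 = 14.06
v^0.47 = 40500^0.47 = 146.4
g^-0.22 = 3.7^-0.22 = 0.7499
D = 1.25 × 14.06 × 146.4 × 0.7499 = 1929 m
   = 1.929 km

D ≈ 1.93 km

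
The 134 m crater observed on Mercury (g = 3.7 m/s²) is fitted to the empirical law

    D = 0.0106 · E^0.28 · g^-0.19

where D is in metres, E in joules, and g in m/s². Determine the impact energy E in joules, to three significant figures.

Rearranging: E = [D / (0.0106 · g^-0.19)]^(1/0.28).
g^-0.19 = 3.7^-0.19 = 0.7799
D / (0.0106 × 0.7799) = 134 / (8.267 × 10^-3) = 1.621 × 10^4
E = (1.621 × 10^4)^3.5714 = 1.083 × 10^15 J

E ≈ 1.08 × 10^15 J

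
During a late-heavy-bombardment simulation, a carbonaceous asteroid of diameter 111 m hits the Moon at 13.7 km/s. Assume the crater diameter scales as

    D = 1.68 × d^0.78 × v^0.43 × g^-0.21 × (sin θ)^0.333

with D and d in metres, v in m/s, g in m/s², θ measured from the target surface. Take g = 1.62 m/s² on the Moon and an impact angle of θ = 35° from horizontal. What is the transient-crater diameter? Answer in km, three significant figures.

In SI units: v = 13700 m/s.
d^0.78 = 111^0.78 = 39.39
v^0.43 = 13700^0.43 = 60.09
g^-0.21 = 1.62^-0.21 = 0.9037
(sin 35°)^0.333 = 0.5736^0.333 = 0.8310
D = 1.68 × 39.39 × 60.09 × 0.9037 × 0.8310 = 2986 m
   = 2.986 km

D ≈ 2.99 km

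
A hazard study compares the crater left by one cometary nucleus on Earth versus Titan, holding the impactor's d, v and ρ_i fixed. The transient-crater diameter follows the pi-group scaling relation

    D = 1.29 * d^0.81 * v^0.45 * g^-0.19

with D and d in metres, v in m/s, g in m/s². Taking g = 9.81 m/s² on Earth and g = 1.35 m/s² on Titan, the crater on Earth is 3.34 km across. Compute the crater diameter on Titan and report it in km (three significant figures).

D ≈ 4.87 km

All impactor-dependent factors cancel in the ratio, leaving D_Titan/D_Earth = (g_Titan/g_Earth)^-0.19.
(1.35/9.81)^-0.19 = 0.1376^-0.19 = 1.458
D_Titan = 1.458 × 3.34 km = 4.87 km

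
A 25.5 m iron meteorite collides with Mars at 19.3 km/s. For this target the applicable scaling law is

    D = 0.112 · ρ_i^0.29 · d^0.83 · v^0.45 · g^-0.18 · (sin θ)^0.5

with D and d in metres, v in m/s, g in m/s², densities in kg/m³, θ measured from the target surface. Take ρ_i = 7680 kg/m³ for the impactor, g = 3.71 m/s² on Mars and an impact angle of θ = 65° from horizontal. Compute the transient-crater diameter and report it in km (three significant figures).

D ≈ 1.41 km

In SI units: v = 19300 m/s.
ρ_i^0.29 = 7680^0.29 = 13.39
d^0.83 = 25.5^0.83 = 14.70
v^0.45 = 19300^0.45 = 84.82
g^-0.18 = 3.71^-0.18 = 0.7898
(sin 65°)^0.5 = 0.9063^0.5 = 0.9520
D = 0.112 × 13.39 × 14.70 × 84.82 × 0.7898 × 0.9520 = 1406 m
   = 1.406 km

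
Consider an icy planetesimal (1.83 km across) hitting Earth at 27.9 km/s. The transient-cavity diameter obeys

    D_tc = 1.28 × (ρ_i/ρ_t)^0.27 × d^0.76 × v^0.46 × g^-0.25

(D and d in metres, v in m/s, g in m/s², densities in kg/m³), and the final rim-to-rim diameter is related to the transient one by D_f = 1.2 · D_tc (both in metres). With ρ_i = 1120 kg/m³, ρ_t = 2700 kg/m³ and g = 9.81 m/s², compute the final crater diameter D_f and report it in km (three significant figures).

D_f ≈ 22.9 km

In SI: d = 1830 m, v = 27900 m/s.
(ρ_i/ρ_t)^0.27 = (1120/2700)^0.27 = 0.7885
d^0.76 = 1830^0.76 = 301.6
v^0.46 = 27900^0.46 = 110.9
g^-0.25 = 9.81^-0.25 = 0.5650
D_tc = 1.28 × 0.7885 × 301.6 × 110.9 × 0.5650 = 19070 m
D_f = 1.2 × 19070 = 22884 m
     = 22.88 km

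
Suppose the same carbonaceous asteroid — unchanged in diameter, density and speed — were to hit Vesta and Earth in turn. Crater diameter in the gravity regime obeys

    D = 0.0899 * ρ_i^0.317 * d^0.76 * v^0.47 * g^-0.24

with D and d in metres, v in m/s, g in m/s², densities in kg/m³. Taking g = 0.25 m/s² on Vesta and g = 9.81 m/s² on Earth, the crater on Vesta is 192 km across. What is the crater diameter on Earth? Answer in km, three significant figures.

D ≈ 79.6 km

All impactor-dependent factors cancel in the ratio, leaving D_Earth/D_Vesta = (g_Earth/g_Vesta)^-0.24.
(9.81/0.25)^-0.24 = 39.24^-0.24 = 0.4145
D_Earth = 0.4145 × 192 km = 79.6 km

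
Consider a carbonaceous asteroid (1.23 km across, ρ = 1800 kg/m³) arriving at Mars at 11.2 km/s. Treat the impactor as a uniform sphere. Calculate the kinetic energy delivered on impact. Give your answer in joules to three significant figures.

d = 1230 m; v = 11200 m/s.
Mass m = (π/6) ρ d³ = (π/6) × 1800 × (1230)³ = 1.754 × 10^12 kg
E = ½ m v² = 0.5 × 1.754 × 10^12 × (11200)² = 1.100 × 10^20 J

E ≈ 1.10 × 10^20 J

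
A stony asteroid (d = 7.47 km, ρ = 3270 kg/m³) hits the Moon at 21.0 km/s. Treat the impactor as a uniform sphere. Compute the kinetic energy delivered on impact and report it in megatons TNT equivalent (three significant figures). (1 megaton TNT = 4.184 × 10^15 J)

d = 7470 m; v = 21000 m/s.
Mass m = (π/6) ρ d³ = (π/6) × 3270 × (7470)³ = 7.137 × 10^14 kg
E = ½ m v² = 0.5 × 7.137 × 10^14 × (21000)² = 1.574 × 10^23 J
   = 1.574 × 10^23 / 4.184×10^15 = 3.762 × 10^7 Mt

E ≈ 3.76 × 10^7 Mt TNT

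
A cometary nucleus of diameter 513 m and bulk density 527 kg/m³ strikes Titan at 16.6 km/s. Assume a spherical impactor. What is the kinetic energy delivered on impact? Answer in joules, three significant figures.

v = 16600 m/s.
Mass m = (π/6) ρ d³ = (π/6) × 527 × (513)³ = 3.725 × 10^10 kg
E = ½ m v² = 0.5 × 3.725 × 10^10 × (16600)² = 5.132 × 10^18 J

E ≈ 5.13 × 10^18 J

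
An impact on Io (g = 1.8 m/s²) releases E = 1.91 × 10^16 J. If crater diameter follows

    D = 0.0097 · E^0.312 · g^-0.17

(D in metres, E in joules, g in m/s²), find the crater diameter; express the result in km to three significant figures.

E^0.312 = (1.91 × 10^16)^0.312 = 1.201 × 10^5
g^-0.17 = 1.8^-0.17 = 0.9049
D = 0.0097 × 1.201 × 10^5 × 0.9049 = 1054 m
   = 1.054 km

D ≈ 1.05 km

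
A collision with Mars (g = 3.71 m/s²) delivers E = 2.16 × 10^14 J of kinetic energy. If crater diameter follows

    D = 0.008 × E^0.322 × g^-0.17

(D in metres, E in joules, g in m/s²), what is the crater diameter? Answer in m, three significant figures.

D ≈ 264 m

E^0.322 = (2.16 × 10^14)^0.322 = 4.128 × 10^4
g^-0.17 = 3.71^-0.17 = 0.8002
D = 0.008 × 4.128 × 10^4 × 0.8002 = 264.3 m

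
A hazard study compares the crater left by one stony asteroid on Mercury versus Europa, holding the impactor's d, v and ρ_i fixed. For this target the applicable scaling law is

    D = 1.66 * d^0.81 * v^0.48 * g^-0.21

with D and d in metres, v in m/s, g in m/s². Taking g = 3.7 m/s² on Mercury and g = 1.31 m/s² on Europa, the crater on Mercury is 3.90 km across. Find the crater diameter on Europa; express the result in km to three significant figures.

All impactor-dependent factors cancel in the ratio, leaving D_Europa/D_Mercury = (g_Europa/g_Mercury)^-0.21.
(1.31/3.7)^-0.21 = 0.3541^-0.21 = 1.244
D_Europa = 1.244 × 3.90 km = 4.85 km

D ≈ 4.85 km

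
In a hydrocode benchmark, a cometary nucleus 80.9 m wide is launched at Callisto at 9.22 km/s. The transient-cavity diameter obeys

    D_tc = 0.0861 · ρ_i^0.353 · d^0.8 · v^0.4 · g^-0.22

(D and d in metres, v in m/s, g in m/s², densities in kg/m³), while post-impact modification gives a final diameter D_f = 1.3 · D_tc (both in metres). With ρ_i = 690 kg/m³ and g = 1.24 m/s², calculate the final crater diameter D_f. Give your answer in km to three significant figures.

v = 9220 m/s.
ρ_i^0.353 = 690^0.353 = 10.05
d^0.8 = 80.9^0.8 = 33.60
v^0.4 = 9220^0.4 = 38.54
g^-0.22 = 1.24^-0.22 = 0.9538
D_tc = 0.0861 × 10.05 × 33.60 × 38.54 × 0.9538 = 1069 m
D_f = 1.3 × 1069 = 1390 m
     = 1.390 km

D_f ≈ 1.39 km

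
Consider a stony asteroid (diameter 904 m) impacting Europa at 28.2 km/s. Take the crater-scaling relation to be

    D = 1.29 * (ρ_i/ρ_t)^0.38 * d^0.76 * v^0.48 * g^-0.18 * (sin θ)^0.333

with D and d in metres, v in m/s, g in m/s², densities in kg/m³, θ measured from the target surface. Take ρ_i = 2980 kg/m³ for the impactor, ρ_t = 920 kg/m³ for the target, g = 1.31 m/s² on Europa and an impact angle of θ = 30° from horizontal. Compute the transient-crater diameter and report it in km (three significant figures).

In SI units: v = 28200 m/s.
(ρ_i/ρ_t)^0.38 = (2980/920)^0.38 = 1.563
d^0.76 = 904^0.76 = 176.5
v^0.48 = 28200^0.48 = 136.8
g^-0.18 = 1.31^-0.18 = 0.9526
(sin 30°)^0.333 = 0.5000^0.333 = 0.7939
D = 1.29 × 1.563 × 176.5 × 136.8 × 0.9526 × 0.7939 = 36818 m
   = 36.82 km

D ≈ 36.8 km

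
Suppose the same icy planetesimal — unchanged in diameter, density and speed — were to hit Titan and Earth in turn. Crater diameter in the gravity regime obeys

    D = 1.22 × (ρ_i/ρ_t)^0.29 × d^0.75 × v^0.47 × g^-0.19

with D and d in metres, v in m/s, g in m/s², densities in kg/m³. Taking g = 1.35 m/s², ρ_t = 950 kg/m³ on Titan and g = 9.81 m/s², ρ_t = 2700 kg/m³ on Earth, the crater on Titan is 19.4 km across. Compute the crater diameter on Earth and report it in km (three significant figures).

The impactor-only factors (d, v, ρ_i) cancel in the ratio, leaving D_Earth/D_Titan = (g_Earth/g_Titan)^-0.19 · (ρ_t,Titan/ρ_t,Earth)^0.29.
(9.81/1.35)^-0.19 = 7.267^-0.19 = 0.6860
(950/2700)^0.29 = 0.3519^0.29 = 0.7387
Ratio = 0.6860 × 0.7387 = 0.5067
D_Earth = 0.5067 × 19.4 km = 9.83 km

D ≈ 9.83 km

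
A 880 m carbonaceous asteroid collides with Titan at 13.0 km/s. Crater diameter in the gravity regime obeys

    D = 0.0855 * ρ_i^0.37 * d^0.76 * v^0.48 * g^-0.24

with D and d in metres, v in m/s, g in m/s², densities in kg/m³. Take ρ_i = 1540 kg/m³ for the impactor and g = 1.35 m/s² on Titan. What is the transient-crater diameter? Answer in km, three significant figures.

D ≈ 19.6 km

In SI units: v = 13000 m/s.
ρ_i^0.37 = 1540^0.37 = 15.11
d^0.76 = 880^0.76 = 172.9
v^0.48 = 13000^0.48 = 94.34
g^-0.24 = 1.35^-0.24 = 0.9305
D = 0.0855 × 15.11 × 172.9 × 94.34 × 0.9305 = 19608 m
   = 19.61 km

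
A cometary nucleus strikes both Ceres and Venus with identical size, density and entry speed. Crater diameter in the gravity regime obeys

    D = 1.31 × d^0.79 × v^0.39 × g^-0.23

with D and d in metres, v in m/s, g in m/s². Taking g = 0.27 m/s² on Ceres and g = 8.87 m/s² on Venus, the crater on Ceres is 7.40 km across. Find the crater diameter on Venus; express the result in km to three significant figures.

All impactor-dependent factors cancel in the ratio, leaving D_Venus/D_Ceres = (g_Venus/g_Ceres)^-0.23.
(8.87/0.27)^-0.23 = 32.85^-0.23 = 0.4479
D_Venus = 0.4479 × 7.40 km = 3.31 km

D ≈ 3.31 km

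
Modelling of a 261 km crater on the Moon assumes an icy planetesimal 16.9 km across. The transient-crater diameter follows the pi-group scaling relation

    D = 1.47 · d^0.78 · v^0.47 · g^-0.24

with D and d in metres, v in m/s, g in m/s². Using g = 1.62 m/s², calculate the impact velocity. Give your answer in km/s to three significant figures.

v ≈ 18.2 km/s

Rearranging for v: v = [D / (1.47 · 16900^0.78 · 1.62^-0.24)]^(1/0.47).
D = 261000 m.
16900^0.78 = 1985
1.62^-0.24 = 0.8907
Denominator = 1.47 × 1985 × 0.8907 = 2599
D / 2599 = 261000 / 2599 = 100.4
v = 100.4^(1/0.47) = 100.4^2.1277 = 18159 m/s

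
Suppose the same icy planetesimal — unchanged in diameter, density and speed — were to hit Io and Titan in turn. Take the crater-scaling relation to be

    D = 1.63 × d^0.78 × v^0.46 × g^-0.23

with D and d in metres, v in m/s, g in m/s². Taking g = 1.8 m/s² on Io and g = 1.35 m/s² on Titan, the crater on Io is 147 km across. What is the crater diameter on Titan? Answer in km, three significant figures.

D ≈ 157 km

All impactor-dependent factors cancel in the ratio, leaving D_Titan/D_Io = (g_Titan/g_Io)^-0.23.
(1.35/1.8)^-0.23 = 0.7500^-0.23 = 1.068
D_Titan = 1.068 × 147 km = 157 km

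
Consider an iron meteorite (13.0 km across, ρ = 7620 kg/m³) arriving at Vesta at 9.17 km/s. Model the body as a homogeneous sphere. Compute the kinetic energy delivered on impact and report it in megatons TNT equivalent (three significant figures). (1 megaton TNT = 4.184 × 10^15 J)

d = 13000 m; v = 9170 m/s.
Mass m = (π/6) ρ d³ = (π/6) × 7620 × (13000)³ = 8.766 × 10^15 kg
E = ½ m v² = 0.5 × 8.766 × 10^15 × (9170)² = 3.686 × 10^23 J
   = 3.686 × 10^23 / 4.184×10^15 = 8.810 × 10^7 Mt

E ≈ 8.81 × 10^7 Mt TNT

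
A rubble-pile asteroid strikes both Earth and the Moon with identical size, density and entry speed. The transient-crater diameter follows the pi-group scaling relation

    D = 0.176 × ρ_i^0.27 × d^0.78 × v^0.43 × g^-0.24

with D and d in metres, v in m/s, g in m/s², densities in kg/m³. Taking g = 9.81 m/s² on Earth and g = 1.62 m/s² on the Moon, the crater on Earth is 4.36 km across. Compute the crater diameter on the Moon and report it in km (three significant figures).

All impactor-dependent factors cancel in the ratio, leaving D_Moon/D_Earth = (g_Moon/g_Earth)^-0.24.
(1.62/9.81)^-0.24 = 0.1651^-0.24 = 1.541
D_Moon = 1.541 × 4.36 km = 6.72 km

D ≈ 6.72 km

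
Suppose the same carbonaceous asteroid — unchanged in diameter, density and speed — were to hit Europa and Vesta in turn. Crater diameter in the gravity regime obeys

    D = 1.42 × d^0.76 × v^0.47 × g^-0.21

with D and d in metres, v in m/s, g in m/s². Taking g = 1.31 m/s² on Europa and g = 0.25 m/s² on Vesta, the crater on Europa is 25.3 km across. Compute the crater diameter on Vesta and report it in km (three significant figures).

D ≈ 35.8 km

All impactor-dependent factors cancel in the ratio, leaving D_Vesta/D_Europa = (g_Vesta/g_Europa)^-0.21.
(0.25/1.31)^-0.21 = 0.1908^-0.21 = 1.416
D_Vesta = 1.416 × 25.3 km = 35.8 km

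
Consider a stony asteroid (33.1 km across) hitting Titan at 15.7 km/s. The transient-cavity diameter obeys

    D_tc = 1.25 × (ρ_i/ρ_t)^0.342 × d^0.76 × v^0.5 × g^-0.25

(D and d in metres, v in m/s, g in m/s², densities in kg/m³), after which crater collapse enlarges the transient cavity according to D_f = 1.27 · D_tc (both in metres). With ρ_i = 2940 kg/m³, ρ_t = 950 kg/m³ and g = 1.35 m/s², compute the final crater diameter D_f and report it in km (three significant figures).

D_f ≈ 740 km

In SI: d = 33100 m, v = 15700 m/s.
(ρ_i/ρ_t)^0.342 = (2940/950)^0.342 = 1.472
d^0.76 = 33100^0.76 = 2723
v^0.5 = 15700^0.5 = 125.3
g^-0.25 = 1.35^-0.25 = 0.9277
D_tc = 1.25 × 1.472 × 2723 × 125.3 × 0.9277 = 5.824 × 10^5 m
D_f = 1.27 × 5.824 × 10^5 = 7.396 × 10^5 m
     = 739.6 km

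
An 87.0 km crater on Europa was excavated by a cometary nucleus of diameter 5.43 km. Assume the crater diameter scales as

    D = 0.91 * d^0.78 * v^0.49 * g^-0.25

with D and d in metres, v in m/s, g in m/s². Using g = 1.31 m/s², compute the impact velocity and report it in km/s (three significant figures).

v ≈ 19.0 km/s

Rearranging for v: v = [D / (0.91 · 5430^0.78 · 1.31^-0.25)]^(1/0.49).
D = 87000 m.
5430^0.78 = 818.7
1.31^-0.25 = 0.9347
Denominator = 0.91 × 818.7 × 0.9347 = 696.4
D / 696.4 = 87000 / 696.4 = 124.9
v = 124.9^(1/0.49) = 124.9^2.0408 = 18996 m/s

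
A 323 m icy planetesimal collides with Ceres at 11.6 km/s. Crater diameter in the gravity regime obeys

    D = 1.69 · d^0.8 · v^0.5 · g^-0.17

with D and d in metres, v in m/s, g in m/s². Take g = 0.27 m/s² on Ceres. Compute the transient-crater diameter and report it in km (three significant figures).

In SI units: v = 11600 m/s.
d^0.8 = 323^0.8 = 101.7
v^0.5 = 11600^0.5 = 107.7
g^-0.17 = 0.27^-0.17 = 1.249
D = 1.69 × 101.7 × 107.7 × 1.249 = 23120 m
   = 23.12 km

D ≈ 23.1 km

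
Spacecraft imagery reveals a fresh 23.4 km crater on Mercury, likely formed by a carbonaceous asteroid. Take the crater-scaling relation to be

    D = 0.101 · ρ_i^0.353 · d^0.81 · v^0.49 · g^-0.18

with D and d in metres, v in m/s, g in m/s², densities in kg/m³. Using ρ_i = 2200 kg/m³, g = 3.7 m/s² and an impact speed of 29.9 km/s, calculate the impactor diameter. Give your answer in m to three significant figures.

Rearranging for d: d = [D / (0.101 · 2200^0.353 · 29900^0.49 · 3.7^-0.18)]^(1/0.81).
D = 23400 m.
2200^0.353 = 15.13
29900^0.49 = 156.0
3.7^-0.18 = 0.7902
Denominator = 0.101 × 15.13 × 156.0 × 0.7902 = 188.4
D / 188.4 = 23400 / 188.4 = 124.2
d = 124.2^(1/0.81) = 124.2^1.2346 = 384.9 m

d ≈ 385 m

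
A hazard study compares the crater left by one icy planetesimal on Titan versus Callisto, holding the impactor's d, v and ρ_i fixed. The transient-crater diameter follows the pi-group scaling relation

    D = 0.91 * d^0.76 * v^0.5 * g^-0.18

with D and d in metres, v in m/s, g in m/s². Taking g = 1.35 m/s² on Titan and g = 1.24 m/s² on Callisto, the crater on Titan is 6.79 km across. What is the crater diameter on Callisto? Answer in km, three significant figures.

D ≈ 6.89 km

All impactor-dependent factors cancel in the ratio, leaving D_Callisto/D_Titan = (g_Callisto/g_Titan)^-0.18.
(1.24/1.35)^-0.18 = 0.9185^-0.18 = 1.015
D_Callisto = 1.015 × 6.79 km = 6.89 km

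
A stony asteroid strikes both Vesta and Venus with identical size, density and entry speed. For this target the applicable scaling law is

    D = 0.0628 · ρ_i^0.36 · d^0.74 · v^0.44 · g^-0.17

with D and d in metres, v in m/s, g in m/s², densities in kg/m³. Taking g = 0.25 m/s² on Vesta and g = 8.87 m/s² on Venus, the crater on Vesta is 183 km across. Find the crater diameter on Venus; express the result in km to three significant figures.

D ≈ 99.8 km

All impactor-dependent factors cancel in the ratio, leaving D_Venus/D_Vesta = (g_Venus/g_Vesta)^-0.17.
(8.87/0.25)^-0.17 = 35.48^-0.17 = 0.5451
D_Venus = 0.5451 × 183 km = 99.8 km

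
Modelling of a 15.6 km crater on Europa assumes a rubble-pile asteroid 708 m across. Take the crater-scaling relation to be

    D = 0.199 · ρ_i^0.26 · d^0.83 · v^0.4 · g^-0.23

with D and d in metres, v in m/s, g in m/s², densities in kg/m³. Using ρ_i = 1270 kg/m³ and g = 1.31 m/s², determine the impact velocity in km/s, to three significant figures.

Rearranging for v: v = [D / (0.199 · 1270^0.26 · 708^0.83 · 1.31^-0.23)]^(1/0.4).
D = 15600 m.
1270^0.26 = 6.412
708^0.83 = 232.0
1.31^-0.23 = 0.9398
Denominator = 0.199 × 6.412 × 232.0 × 0.9398 = 278.2
D / 278.2 = 15600 / 278.2 = 56.07
v = 56.07^(1/0.4) = 56.07^2.5 = 23541 m/s

v ≈ 23.5 km/s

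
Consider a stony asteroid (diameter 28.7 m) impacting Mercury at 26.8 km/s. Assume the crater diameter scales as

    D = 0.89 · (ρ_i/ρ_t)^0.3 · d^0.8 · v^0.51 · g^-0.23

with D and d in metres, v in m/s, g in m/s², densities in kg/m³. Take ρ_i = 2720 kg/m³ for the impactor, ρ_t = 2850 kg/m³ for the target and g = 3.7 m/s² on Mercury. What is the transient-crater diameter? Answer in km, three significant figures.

D ≈ 1.73 km

In SI units: v = 26800 m/s.
(ρ_i/ρ_t)^0.3 = (2720/2850)^0.3 = 0.9861
d^0.8 = 28.7^0.8 = 14.67
v^0.51 = 26800^0.51 = 181.3
g^-0.23 = 3.7^-0.23 = 0.7401
D = 0.89 × 0.9861 × 14.67 × 181.3 × 0.7401 = 1728 m
   = 1.728 km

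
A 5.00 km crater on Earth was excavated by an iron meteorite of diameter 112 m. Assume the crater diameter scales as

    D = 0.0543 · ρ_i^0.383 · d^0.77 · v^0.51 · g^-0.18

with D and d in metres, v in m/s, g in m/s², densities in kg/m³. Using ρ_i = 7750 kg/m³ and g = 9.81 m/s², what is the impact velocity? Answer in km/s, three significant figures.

v ≈ 11.7 km/s

Rearranging for v: v = [D / (0.0543 · 7750^0.383 · 112^0.77 · 9.81^-0.18)]^(1/0.51).
D = 5000 m.
7750^0.383 = 30.87
112^0.77 = 37.84
9.81^-0.18 = 0.6630
Denominator = 0.0543 × 30.87 × 37.84 × 0.6630 = 42.05
D / 42.05 = 5000 / 42.05 = 118.9
v = 118.9^(1/0.51) = 118.9^1.9608 = 11722 m/s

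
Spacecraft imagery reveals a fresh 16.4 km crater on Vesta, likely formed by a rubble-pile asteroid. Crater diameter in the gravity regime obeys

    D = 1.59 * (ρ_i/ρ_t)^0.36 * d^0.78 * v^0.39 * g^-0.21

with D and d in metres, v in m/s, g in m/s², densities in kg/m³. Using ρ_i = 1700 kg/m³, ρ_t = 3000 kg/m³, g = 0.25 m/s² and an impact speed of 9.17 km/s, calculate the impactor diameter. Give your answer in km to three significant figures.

d ≈ 1.31 km

Rearranging for d: d = [D / (1.59 · (1700/3000)^0.36 · 9170^0.39 · 0.25^-0.21)]^(1/0.78).
D = 16400 m.
(1700/3000)^0.36 = 0.8151
9170^0.39 = 35.10
0.25^-0.21 = 1.338
Denominator = 1.59 × 0.8151 × 35.10 × 1.338 = 60.87
D / 60.87 = 16400 / 60.87 = 269.4
d = 269.4^(1/0.78) = 269.4^1.2821 = 1306 m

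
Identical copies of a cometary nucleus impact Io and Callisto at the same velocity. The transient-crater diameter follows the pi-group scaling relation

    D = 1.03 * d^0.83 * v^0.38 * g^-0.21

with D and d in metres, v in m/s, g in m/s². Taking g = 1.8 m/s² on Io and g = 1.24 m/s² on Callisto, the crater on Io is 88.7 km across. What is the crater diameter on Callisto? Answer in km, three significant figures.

All impactor-dependent factors cancel in the ratio, leaving D_Callisto/D_Io = (g_Callisto/g_Io)^-0.21.
(1.24/1.8)^-0.21 = 0.6889^-0.21 = 1.081
D_Callisto = 1.081 × 88.7 km = 95.9 km

D ≈ 95.9 km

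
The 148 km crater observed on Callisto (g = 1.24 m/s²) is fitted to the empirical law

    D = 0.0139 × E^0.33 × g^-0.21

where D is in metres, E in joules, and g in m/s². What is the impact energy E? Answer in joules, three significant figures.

Rearranging: E = [D / (0.0139 · g^-0.21)]^(1/0.33).
D = 148000 m.
g^-0.21 = 1.24^-0.21 = 0.9558
D / (0.0139 × 0.9558) = 148000 / (0.01329) = 1.114 × 10^7
E = (1.114 × 10^7)^3.0303 = 2.260 × 10^21 J

E ≈ 2.26 × 10^21 J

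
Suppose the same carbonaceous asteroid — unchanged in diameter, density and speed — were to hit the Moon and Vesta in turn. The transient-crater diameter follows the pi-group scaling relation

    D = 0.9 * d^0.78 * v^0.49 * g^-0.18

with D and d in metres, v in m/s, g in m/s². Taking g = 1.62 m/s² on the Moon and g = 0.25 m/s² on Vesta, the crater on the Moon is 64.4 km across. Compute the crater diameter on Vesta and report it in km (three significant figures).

All impactor-dependent factors cancel in the ratio, leaving D_Vesta/D_Moon = (g_Vesta/g_Moon)^-0.18.
(0.25/1.62)^-0.18 = 0.1543^-0.18 = 1.400
D_Vesta = 1.400 × 64.4 km = 90.2 km

D ≈ 90.2 km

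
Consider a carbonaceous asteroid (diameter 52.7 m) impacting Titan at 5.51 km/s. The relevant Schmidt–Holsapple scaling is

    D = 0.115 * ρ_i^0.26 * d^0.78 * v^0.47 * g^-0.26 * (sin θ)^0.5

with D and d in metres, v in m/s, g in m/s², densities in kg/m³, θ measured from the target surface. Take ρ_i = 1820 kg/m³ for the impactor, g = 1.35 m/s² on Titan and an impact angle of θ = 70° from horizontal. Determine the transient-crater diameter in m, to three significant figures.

In SI units: v = 5510 m/s.
ρ_i^0.26 = 1820^0.26 = 7.041
d^0.78 = 52.7^0.78 = 22.03
v^0.47 = 5510^0.47 = 57.32
g^-0.26 = 1.35^-0.26 = 0.9249
(sin 70°)^0.5 = 0.9397^0.5 = 0.9694
D = 0.115 × 7.041 × 22.03 × 57.32 × 0.9249 × 0.9694 = 916.7 m

D ≈ 917 m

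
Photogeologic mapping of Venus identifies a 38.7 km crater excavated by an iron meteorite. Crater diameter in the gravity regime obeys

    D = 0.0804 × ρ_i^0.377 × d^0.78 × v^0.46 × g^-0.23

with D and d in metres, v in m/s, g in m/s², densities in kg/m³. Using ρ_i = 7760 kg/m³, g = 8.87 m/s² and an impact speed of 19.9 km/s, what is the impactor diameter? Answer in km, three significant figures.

d ≈ 1.41 km

Rearranging for d: d = [D / (0.0804 · 7760^0.377 · 19900^0.46 · 8.87^-0.23)]^(1/0.78).
D = 38700 m.
7760^0.377 = 29.27
19900^0.46 = 94.95
8.87^-0.23 = 0.6053
Denominator = 0.0804 × 29.27 × 94.95 × 0.6053 = 135.3
D / 135.3 = 38700 / 135.3 = 286.0
d = 286.0^(1/0.78) = 286.0^1.2821 = 1410 m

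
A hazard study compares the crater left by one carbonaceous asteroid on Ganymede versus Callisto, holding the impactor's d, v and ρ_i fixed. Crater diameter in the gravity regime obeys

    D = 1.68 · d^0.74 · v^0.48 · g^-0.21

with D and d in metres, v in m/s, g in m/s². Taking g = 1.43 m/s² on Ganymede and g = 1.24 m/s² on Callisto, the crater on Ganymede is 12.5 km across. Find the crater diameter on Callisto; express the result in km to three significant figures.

D ≈ 12.9 km

All impactor-dependent factors cancel in the ratio, leaving D_Callisto/D_Ganymede = (g_Callisto/g_Ganymede)^-0.21.
(1.24/1.43)^-0.21 = 0.8671^-0.21 = 1.030
D_Callisto = 1.030 × 12.5 km = 12.9 km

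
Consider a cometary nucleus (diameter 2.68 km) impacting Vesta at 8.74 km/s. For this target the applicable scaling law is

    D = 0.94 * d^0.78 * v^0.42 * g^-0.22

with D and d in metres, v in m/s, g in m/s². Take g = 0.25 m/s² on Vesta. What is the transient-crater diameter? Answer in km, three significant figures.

In SI units: d = 2680 m, v = 8740 m/s.
d^0.78 = 2680^0.78 = 472.0
v^0.42 = 8740^0.42 = 45.23
g^-0.22 = 0.25^-0.22 = 1.357
D = 0.94 × 472.0 × 45.23 × 1.357 = 27232 m
   = 27.23 km

D ≈ 27.2 km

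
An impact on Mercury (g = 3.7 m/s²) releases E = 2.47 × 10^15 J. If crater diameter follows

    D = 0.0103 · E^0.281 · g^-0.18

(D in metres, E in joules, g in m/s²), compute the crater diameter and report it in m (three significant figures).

D ≈ 172 m

E^0.281 = (2.47 × 10^15)^0.281 = 2.115 × 10^4
g^-0.18 = 3.7^-0.18 = 0.7902
D = 0.0103 × 2.115 × 10^4 × 0.7902 = 172.1 m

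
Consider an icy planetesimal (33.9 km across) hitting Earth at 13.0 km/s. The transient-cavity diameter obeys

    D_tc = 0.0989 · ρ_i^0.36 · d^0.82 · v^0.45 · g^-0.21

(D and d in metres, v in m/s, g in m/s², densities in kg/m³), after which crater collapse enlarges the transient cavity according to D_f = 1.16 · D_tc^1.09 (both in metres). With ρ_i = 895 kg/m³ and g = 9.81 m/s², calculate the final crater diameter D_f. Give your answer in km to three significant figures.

D_f ≈ 928 km

In SI: d = 33900 m, v = 13000 m/s.
ρ_i^0.36 = 895^0.36 = 11.55
d^0.82 = 33900^0.82 = 5185
v^0.45 = 13000^0.45 = 71.00
g^-0.21 = 9.81^-0.21 = 0.6191
D_tc = 0.0989 × 11.55 × 5185 × 71.00 × 0.6191 = 2.603 × 10^5 m
D_f = 1.16 × (2.603 × 10^5)^1.09 = 9.275 × 10^5 m
     = 927.5 km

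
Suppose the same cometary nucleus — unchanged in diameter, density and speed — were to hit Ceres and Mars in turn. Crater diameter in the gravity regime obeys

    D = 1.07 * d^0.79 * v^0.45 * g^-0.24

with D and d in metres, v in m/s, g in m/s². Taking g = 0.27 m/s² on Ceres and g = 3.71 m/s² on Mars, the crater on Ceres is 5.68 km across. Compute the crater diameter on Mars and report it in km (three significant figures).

D ≈ 3.03 km

All impactor-dependent factors cancel in the ratio, leaving D_Mars/D_Ceres = (g_Mars/g_Ceres)^-0.24.
(3.71/0.27)^-0.24 = 13.74^-0.24 = 0.5332
D_Mars = 0.5332 × 5.68 km = 3.03 km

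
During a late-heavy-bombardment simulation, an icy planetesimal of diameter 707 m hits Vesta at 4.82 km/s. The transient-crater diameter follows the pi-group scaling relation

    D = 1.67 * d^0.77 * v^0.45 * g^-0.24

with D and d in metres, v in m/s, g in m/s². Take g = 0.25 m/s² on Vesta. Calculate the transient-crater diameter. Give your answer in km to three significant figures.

In SI units: v = 4820 m/s.
d^0.77 = 707^0.77 = 156.3
v^0.45 = 4820^0.45 = 45.43
g^-0.24 = 0.25^-0.24 = 1.395
D = 1.67 × 156.3 × 45.43 × 1.395 = 16542 m
   = 16.54 km

D ≈ 16.5 km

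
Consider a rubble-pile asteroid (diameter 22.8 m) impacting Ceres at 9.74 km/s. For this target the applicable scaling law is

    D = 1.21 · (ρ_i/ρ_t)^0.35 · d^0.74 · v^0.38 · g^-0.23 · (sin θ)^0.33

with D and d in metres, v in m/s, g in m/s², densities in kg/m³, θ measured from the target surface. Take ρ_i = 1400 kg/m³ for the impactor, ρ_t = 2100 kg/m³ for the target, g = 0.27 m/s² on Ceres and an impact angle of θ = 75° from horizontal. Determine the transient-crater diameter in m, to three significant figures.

D ≈ 465 m

In SI units: v = 9740 m/s.
(ρ_i/ρ_t)^0.35 = (1400/2100)^0.35 = 0.8677
d^0.74 = 22.8^0.74 = 10.11
v^0.38 = 9740^0.38 = 32.78
g^-0.23 = 0.27^-0.23 = 1.351
(sin 75°)^0.33 = 0.9659^0.33 = 0.9886
D = 1.21 × 0.8677 × 10.11 × 32.78 × 1.351 × 0.9886 = 464.7 m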